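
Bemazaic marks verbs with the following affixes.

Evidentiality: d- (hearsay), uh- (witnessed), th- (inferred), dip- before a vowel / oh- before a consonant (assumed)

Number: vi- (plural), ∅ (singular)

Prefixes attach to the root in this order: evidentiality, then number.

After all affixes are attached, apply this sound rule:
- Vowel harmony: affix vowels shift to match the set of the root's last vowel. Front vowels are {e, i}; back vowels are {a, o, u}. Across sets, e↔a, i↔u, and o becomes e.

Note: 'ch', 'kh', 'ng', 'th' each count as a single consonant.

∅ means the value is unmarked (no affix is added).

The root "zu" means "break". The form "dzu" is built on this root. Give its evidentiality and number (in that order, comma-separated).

Segment: d-zu.
evidentiality: d- → hearsay.
number: ∅ → singular.

hearsay, singular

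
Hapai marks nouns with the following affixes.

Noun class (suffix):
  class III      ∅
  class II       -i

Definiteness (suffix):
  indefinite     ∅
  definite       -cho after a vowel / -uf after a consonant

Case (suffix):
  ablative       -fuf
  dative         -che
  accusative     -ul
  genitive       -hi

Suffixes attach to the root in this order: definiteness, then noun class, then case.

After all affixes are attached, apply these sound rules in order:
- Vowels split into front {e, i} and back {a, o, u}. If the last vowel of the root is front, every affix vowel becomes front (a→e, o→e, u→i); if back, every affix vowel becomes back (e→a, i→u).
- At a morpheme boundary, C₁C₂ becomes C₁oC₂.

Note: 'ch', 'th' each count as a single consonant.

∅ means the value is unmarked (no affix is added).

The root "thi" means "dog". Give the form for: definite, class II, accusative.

thicheiil

Attach definiteness definite -cho (after vowel 'i') → thicho.
Attach noun class class II -i → thichoi.
Attach case accusative -ul → thichoiul.
Apply vowel harmony: thichoiul → thicheiil.
Epenthesis: no change.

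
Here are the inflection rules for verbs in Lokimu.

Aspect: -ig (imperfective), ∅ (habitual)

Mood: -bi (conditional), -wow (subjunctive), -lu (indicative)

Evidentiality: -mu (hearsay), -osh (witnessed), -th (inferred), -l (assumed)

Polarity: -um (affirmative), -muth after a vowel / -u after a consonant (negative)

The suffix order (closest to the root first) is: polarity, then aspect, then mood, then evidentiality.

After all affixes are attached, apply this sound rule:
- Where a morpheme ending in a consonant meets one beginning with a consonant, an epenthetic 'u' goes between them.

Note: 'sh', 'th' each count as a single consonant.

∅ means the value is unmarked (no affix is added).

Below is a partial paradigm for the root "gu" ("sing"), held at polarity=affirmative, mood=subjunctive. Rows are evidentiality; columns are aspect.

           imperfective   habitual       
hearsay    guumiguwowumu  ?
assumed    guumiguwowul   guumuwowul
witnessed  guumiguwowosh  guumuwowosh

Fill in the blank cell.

Attach polarity affirmative -um → guum.
aspect = habitual: zero marking, form stays guum.
Attach mood subjunctive -wow → guumwow.
Attach evidentiality hearsay -mu → guumwowmu.
Apply epenthesis: guumwowmu → guumuwowumu.

guumuwowumu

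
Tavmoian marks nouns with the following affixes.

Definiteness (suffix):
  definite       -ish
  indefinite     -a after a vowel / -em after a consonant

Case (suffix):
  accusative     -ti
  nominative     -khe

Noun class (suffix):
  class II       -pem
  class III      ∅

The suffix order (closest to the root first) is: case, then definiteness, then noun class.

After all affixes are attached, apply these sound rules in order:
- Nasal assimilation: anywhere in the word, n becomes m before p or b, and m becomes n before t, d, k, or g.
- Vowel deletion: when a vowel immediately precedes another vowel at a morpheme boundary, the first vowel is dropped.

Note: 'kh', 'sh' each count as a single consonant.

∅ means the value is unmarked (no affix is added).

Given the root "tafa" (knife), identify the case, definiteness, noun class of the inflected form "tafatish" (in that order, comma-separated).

Segment: tafa-ti-ish.
case: -ti → accusative.
definiteness: -ish → definite.
noun class: ∅ → class III.

accusative, definite, class III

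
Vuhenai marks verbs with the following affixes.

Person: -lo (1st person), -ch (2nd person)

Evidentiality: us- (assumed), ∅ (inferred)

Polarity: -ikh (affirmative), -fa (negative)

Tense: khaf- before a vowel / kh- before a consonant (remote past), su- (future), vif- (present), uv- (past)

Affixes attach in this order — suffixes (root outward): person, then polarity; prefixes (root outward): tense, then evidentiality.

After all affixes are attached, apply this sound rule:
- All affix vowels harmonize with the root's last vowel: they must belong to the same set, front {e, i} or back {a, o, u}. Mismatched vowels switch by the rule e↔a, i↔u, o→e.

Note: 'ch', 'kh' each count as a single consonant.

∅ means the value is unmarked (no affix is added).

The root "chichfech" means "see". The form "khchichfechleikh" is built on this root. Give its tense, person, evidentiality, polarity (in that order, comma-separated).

remote past, 1st person, inferred, affirmative

Segment: kh-chichfech-lo-ikh.
tense: khaf/kh- → remote past.
person: -lo → 1st person.
evidentiality: ∅ → inferred.
polarity: -ikh → affirmative.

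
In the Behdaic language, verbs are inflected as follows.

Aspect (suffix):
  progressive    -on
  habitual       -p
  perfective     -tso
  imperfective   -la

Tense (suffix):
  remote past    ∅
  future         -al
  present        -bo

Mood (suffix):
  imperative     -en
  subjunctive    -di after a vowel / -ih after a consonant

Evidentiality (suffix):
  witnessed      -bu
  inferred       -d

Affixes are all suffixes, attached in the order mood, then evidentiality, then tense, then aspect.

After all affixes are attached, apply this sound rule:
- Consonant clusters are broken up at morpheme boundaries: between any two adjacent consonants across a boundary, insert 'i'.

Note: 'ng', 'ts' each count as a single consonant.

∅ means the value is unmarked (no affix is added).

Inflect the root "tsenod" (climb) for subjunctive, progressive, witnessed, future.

Attach mood subjunctive -ih (after consonant 'd') → tsenodih.
Attach evidentiality witnessed -bu → tsenodihbu.
Attach tense future -al → tsenodihbual.
Attach aspect progressive -on → tsenodihbualon.
Apply epenthesis: tsenodihbualon → tsenodihibualon.

tsenodihibualon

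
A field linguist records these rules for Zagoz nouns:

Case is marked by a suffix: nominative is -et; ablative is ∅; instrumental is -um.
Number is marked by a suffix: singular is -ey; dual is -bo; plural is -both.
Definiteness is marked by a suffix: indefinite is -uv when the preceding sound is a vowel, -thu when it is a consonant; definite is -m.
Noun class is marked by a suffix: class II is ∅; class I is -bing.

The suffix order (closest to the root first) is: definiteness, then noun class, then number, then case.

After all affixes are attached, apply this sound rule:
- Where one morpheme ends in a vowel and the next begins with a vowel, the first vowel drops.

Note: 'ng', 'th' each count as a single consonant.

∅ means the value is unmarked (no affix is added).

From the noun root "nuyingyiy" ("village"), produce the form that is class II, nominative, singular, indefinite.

Attach definiteness indefinite -thu (after consonant 'y') → nuyingyiythu.
noun class = class II: zero marking, form stays nuyingyiythu.
Attach number singular -ey → nuyingyiythuey.
Attach case nominative -et → nuyingyiythueyet.
Apply vowel deletion: nuyingyiythueyet → nuyingyiytheyet.

nuyingyiytheyet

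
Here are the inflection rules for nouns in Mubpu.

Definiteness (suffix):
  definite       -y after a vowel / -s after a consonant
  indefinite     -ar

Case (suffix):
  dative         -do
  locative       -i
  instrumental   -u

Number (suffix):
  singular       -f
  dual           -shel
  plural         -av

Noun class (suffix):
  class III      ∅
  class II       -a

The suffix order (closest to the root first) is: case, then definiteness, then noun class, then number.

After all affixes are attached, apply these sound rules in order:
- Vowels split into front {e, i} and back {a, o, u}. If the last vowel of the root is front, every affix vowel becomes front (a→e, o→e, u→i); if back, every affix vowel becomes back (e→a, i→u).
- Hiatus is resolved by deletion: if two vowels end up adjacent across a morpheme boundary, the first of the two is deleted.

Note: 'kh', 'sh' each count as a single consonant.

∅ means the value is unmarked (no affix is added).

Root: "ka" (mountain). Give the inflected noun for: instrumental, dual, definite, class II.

Attach case instrumental -u → kau.
Attach definiteness definite -y (after vowel 'u') → kauy.
Attach noun class class II -a → kauya.
Attach number dual -shel → kauyashel.
Apply vowel harmony: kauyashel → kauyashal.
Apply vowel deletion: kauyashal → kuyashal.

kuyashal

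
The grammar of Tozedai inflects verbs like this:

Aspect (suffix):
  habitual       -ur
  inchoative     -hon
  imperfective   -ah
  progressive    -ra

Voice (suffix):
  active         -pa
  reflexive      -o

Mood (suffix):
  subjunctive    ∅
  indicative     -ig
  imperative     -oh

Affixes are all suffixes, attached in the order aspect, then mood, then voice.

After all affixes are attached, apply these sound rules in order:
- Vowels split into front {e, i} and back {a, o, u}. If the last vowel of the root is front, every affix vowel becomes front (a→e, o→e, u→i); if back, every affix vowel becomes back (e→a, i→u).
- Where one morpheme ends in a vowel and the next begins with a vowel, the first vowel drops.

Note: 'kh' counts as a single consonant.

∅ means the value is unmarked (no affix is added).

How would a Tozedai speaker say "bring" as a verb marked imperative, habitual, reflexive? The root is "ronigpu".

ronigpuroho

Attach aspect habitual -ur → ronigpuur.
Attach mood imperative -oh → ronigpuuroh.
Attach voice reflexive -o → ronigpuuroho.
Vowel harmony: no change.
Apply vowel deletion: ronigpuuroho → ronigpuroho.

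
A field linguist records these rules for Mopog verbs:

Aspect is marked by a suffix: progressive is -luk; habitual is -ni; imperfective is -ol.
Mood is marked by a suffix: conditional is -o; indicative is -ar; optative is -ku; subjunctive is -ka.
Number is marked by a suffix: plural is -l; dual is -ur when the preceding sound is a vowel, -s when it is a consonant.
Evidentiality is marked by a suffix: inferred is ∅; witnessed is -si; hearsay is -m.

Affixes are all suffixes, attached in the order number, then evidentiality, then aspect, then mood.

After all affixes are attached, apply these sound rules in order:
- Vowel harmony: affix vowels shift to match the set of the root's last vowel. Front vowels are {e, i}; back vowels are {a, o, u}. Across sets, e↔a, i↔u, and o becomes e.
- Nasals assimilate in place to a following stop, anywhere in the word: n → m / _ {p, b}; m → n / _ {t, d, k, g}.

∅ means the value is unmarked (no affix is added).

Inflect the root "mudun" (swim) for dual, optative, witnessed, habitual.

Attach number dual -s (after consonant 'n') → muduns.
Attach evidentiality witnessed -si → mudunssi.
Attach aspect habitual -ni → mudunssini.
Attach mood optative -ku → mudunssiniku.
Apply vowel harmony: mudunssiniku → mudunssunuku.
Nasal assimilation: no change.

mudunssunuku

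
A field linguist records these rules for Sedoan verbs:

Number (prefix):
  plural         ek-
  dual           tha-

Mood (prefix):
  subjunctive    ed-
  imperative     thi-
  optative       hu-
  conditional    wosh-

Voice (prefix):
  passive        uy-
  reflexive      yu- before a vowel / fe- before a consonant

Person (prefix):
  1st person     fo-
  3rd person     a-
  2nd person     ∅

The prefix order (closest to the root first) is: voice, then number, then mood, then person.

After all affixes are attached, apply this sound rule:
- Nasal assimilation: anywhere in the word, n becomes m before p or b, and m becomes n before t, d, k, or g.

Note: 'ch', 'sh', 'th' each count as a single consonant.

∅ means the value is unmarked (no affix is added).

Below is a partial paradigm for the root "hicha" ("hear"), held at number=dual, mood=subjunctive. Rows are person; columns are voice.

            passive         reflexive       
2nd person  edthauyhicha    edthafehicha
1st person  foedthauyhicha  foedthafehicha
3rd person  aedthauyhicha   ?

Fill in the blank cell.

Attach voice reflexive fe- (before consonant 'h') → fehicha.
Attach number dual tha- → thafehicha.
Attach mood subjunctive ed- → edthafehicha.
Attach person 3rd person a- → aedthafehicha.
Nasal assimilation: no change.

aedthafehicha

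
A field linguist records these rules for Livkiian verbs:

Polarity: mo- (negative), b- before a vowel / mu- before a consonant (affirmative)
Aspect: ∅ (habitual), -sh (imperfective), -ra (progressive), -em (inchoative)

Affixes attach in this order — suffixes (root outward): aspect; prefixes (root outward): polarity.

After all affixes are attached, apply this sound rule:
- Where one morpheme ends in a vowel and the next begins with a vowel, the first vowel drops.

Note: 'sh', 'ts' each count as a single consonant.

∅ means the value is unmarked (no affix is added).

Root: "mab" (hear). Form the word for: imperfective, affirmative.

Attach polarity affirmative mu- (before consonant 'm') → mumab.
Attach aspect imperfective -sh → mumabsh.
Vowel deletion: no change.

mumabsh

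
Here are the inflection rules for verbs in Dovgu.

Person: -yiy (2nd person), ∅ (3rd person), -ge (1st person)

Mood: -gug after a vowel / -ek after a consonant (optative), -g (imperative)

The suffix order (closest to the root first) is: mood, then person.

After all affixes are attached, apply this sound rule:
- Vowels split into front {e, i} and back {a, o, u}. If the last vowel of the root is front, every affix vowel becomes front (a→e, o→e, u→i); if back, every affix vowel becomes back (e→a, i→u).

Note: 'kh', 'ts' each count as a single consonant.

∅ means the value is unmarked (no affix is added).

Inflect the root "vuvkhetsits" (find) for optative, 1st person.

vuvkhetsitsekge

Attach mood optative -ek (after consonant 'ts') → vuvkhetsitsek.
Attach person 1st person -ge → vuvkhetsitsekge.
Vowel harmony: no change.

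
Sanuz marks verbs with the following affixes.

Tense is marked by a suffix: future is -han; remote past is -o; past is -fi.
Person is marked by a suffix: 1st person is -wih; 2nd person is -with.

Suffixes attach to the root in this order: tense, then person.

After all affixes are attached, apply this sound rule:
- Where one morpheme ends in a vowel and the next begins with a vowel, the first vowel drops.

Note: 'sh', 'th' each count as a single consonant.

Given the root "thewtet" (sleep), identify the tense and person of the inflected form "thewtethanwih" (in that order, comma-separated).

Segment: thewtet-han-wih.
tense: -han → future.
person: -wih → 1st person.

future, 1st person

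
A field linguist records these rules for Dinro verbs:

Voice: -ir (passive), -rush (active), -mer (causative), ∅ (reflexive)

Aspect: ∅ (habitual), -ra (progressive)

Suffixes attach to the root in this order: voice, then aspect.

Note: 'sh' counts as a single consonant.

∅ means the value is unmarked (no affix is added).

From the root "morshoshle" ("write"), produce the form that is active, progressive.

Attach voice active -rush → morshoshlerush.
Attach aspect progressive -ra → morshoshlerushra.

morshoshlerushra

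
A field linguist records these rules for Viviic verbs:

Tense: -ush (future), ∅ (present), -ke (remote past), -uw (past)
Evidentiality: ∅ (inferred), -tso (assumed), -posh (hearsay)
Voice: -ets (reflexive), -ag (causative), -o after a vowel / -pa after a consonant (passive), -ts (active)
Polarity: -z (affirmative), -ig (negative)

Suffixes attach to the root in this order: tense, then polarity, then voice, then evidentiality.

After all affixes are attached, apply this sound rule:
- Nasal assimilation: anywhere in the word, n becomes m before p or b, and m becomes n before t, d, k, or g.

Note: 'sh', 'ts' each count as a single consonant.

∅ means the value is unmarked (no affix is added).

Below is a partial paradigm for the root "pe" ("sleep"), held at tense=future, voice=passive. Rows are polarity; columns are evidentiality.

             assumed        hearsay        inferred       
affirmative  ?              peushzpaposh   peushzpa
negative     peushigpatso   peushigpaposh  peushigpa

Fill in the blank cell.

Attach tense future -ush → peush.
Attach polarity affirmative -z → peushz.
Attach voice passive -pa (after consonant 'z') → peushzpa.
Attach evidentiality assumed -tso → peushzpatso.
Nasal assimilation: no change.

peushzpatso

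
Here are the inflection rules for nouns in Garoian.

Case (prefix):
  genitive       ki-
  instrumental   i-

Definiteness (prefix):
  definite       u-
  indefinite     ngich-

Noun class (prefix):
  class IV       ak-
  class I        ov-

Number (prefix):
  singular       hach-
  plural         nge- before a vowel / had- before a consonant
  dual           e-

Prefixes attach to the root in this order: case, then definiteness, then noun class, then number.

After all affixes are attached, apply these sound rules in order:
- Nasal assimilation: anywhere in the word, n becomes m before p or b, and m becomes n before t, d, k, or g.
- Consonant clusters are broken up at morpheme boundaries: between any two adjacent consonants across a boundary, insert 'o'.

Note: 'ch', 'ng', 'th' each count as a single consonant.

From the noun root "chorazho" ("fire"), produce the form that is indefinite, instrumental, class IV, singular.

Attach case instrumental i- → ichorazho.
Attach definiteness indefinite ngich- → ngichichorazho.
Attach noun class class IV ak- → akngichichorazho.
Attach number singular hach- → hachakngichichorazho.
Nasal assimilation: no change.
Apply epenthesis: hachakngichichorazho → hachakongichichorazho.

hachakongichichorazho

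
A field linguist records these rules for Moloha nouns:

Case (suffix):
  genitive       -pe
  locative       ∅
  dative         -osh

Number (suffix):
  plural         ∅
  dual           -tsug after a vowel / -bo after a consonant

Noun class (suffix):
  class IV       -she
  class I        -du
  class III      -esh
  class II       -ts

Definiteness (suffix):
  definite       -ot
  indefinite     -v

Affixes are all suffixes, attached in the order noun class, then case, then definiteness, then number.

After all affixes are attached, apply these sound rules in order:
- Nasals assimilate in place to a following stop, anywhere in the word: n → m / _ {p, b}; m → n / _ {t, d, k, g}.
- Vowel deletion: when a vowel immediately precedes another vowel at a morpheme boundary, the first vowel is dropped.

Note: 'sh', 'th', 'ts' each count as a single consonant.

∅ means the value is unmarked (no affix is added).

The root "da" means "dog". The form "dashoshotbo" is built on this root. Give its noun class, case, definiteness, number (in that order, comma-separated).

class IV, dative, definite, dual

Segment: da-she-osh-ot-bo.
noun class: -she → class IV.
case: -osh → dative.
definiteness: -ot → definite.
number: -tsug/bo → dual.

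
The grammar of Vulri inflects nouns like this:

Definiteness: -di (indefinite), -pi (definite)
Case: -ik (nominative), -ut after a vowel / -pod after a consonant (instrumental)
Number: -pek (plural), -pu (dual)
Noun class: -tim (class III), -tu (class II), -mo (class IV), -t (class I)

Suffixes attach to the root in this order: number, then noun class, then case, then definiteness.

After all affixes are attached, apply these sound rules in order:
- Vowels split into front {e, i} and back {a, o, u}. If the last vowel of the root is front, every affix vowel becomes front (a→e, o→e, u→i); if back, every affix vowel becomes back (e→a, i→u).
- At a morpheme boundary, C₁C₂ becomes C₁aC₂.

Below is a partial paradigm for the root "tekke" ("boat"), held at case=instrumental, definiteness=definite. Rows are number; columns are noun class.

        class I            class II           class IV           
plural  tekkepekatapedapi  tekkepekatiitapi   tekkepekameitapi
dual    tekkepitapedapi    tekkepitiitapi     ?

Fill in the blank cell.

Attach number dual -pu → tekkepu.
Attach noun class class IV -mo → tekkepumo.
Attach case instrumental -ut (after vowel 'o') → tekkepumout.
Attach definiteness definite -pi → tekkepumoutpi.
Apply vowel harmony: tekkepumoutpi → tekkepimeitpi.
Apply epenthesis: tekkepimeitpi → tekkepimeitapi.

tekkepimeitapi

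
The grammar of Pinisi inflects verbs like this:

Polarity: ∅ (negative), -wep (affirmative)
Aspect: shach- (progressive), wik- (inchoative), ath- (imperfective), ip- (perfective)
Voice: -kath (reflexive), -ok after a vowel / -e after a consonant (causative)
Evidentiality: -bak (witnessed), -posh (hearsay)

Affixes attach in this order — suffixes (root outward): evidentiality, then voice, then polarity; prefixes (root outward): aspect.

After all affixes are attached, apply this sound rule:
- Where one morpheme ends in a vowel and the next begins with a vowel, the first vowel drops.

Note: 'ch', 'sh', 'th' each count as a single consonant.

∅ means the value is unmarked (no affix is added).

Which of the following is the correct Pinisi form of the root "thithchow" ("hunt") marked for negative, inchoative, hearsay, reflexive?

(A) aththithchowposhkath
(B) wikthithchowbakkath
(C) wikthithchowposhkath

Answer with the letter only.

Attach evidentiality hearsay -posh → thithchowposh.
Attach voice reflexive -kath → thithchowposhkath.
Attach aspect inchoative wik- → wikthithchowposhkath.
polarity = negative: zero marking, form stays wikthithchowposhkath.
Vowel deletion: no change.
So the correct form is wikthithchowposhkath, option (C).
(A) aththithchowposhkath is wrong: it uses imperfective instead of inchoative for aspect.
(B) wikthithchowbakkath is wrong: it uses witnessed instead of hearsay for evidentiality.

C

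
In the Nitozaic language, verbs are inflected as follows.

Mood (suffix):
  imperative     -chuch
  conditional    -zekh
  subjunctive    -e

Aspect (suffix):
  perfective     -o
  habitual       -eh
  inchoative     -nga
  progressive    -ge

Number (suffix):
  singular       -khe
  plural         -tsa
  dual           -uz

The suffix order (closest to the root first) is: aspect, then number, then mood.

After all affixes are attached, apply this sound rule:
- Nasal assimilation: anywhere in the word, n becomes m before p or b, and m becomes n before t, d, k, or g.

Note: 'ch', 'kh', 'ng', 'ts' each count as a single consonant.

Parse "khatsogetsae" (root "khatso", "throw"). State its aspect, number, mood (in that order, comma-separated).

progressive, plural, subjunctive

Segment: khatso-ge-tsa-e.
aspect: -ge → progressive.
number: -tsa → plural.
mood: -e → subjunctive.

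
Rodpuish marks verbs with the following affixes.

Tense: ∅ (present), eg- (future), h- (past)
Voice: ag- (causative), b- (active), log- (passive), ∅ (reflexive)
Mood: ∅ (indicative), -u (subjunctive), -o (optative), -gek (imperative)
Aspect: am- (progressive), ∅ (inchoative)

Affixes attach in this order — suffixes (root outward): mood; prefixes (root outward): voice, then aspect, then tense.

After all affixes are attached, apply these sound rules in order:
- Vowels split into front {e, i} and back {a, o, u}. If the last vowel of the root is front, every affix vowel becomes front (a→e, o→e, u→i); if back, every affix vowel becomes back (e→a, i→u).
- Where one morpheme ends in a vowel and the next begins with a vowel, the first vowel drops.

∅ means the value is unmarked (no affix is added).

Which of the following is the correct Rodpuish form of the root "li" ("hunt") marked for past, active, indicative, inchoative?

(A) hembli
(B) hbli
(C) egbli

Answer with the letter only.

B

mood = indicative: zero marking, form stays li.
Attach voice active b- → bli.
aspect = inchoative: zero marking, form stays bli.
Attach tense past h- → hbli.
Vowel harmony: no change.
Vowel deletion: no change.
So the correct form is hbli, option (B).
(A) hembli is wrong: it uses progressive instead of inchoative for aspect.
(C) egbli is wrong: it uses future instead of past for tense.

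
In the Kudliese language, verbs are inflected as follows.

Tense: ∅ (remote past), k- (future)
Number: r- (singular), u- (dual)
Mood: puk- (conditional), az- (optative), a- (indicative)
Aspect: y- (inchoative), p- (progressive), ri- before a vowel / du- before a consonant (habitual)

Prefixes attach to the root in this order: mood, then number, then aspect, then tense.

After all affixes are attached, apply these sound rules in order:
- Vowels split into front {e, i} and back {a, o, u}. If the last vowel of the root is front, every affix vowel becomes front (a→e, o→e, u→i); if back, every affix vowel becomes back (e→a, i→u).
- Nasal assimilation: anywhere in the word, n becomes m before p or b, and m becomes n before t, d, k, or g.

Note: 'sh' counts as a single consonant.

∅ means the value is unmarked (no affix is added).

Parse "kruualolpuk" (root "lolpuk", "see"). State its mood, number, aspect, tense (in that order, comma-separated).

indicative, dual, habitual, future

Segment: k-ri-u-a-lolpuk.
mood: a- → indicative.
number: u- → dual.
aspect: ri/du- → habitual.
tense: k- → future.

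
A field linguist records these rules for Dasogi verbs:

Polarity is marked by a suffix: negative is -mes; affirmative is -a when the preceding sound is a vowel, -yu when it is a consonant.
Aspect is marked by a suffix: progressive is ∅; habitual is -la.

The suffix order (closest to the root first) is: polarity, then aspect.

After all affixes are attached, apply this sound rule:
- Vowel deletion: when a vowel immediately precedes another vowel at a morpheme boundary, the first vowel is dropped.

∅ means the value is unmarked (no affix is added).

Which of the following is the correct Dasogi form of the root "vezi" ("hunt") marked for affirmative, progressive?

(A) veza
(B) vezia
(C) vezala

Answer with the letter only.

A

Attach polarity affirmative -a (after vowel 'i') → vezia.
aspect = progressive: zero marking, form stays vezia.
Apply vowel deletion: vezia → veza.
So the correct form is veza, option (A).
(C) vezala is wrong: it uses habitual instead of progressive for aspect.
(B) vezia is wrong: it fails to apply the sound rule(s).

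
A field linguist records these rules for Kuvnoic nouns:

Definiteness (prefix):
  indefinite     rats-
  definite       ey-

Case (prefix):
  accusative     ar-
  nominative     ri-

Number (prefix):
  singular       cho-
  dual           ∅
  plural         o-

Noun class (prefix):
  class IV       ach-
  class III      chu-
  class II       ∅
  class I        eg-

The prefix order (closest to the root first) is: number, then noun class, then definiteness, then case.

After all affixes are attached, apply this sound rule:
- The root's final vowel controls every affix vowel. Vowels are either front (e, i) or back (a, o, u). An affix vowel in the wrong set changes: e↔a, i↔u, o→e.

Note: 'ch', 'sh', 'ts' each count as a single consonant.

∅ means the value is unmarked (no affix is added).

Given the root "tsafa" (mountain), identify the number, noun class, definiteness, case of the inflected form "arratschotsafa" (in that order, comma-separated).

Segment: ar-rats-cho-tsafa.
number: cho- → singular.
noun class: ∅ → class II.
definiteness: rats- → indefinite.
case: ar- → accusative.

singular, class II, indefinite, accusative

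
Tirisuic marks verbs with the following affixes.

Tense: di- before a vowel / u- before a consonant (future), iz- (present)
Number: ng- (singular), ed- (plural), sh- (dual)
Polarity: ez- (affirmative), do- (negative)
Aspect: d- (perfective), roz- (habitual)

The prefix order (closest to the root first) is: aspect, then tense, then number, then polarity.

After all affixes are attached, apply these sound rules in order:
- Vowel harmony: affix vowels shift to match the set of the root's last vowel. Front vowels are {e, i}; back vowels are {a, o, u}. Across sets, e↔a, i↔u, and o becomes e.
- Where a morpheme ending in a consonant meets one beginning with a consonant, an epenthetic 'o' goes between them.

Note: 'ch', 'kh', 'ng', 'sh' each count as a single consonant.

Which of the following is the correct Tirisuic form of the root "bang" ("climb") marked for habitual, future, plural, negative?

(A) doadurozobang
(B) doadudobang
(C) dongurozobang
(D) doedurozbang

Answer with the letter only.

A

Attach aspect habitual roz- → rozbang.
Attach tense future u- (before consonant 'r') → urozbang.
Attach number plural ed- → edurozbang.
Attach polarity negative do- → doedurozbang.
Apply vowel harmony: doedurozbang → doadurozbang.
Apply epenthesis: doadurozbang → doadurozobang.
So the correct form is doadurozobang, option (A).
(D) doedurozbang is wrong: it fails to apply the sound rule(s).
(B) doadudobang is wrong: it uses perfective instead of habitual for aspect.
(C) dongurozobang is wrong: it uses singular instead of plural for number.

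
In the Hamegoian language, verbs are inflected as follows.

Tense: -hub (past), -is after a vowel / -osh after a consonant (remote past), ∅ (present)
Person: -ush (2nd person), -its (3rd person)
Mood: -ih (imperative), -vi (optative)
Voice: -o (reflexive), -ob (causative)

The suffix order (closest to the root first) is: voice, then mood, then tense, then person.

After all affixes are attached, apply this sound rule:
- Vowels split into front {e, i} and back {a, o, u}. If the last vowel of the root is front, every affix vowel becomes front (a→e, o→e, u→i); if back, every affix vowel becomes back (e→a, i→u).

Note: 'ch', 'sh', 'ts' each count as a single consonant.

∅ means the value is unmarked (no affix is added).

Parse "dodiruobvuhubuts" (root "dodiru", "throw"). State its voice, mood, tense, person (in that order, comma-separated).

causative, optative, past, 3rd person

Segment: dodiru-ob-vi-hub-its.
voice: -ob → causative.
mood: -vi → optative.
tense: -hub → past.
person: -its → 3rd person.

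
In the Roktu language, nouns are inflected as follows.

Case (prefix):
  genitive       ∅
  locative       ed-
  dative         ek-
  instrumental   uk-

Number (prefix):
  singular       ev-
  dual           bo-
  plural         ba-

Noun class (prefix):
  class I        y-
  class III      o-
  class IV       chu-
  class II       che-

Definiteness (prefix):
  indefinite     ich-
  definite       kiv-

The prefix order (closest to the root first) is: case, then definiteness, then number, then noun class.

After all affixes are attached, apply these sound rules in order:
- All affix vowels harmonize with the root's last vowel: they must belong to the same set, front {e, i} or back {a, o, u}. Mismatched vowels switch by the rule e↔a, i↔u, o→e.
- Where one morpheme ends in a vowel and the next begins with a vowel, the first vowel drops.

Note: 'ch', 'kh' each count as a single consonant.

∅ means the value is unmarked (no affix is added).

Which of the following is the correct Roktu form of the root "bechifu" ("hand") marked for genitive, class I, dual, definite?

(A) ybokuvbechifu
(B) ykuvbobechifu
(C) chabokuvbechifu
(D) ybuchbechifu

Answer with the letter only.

case = genitive: zero marking, form stays bechifu.
Attach definiteness definite kiv- → kivbechifu.
Attach number dual bo- → bokivbechifu.
Attach noun class class I y- → ybokivbechifu.
Apply vowel harmony: ybokivbechifu → ybokuvbechifu.
Vowel deletion: no change.
So the correct form is ybokuvbechifu, option (A).
(D) ybuchbechifu is wrong: it uses indefinite instead of definite for definiteness.
(B) ykuvbobechifu is wrong: it has the affixes in the wrong order.
(C) chabokuvbechifu is wrong: it uses class II instead of class I for noun class.

A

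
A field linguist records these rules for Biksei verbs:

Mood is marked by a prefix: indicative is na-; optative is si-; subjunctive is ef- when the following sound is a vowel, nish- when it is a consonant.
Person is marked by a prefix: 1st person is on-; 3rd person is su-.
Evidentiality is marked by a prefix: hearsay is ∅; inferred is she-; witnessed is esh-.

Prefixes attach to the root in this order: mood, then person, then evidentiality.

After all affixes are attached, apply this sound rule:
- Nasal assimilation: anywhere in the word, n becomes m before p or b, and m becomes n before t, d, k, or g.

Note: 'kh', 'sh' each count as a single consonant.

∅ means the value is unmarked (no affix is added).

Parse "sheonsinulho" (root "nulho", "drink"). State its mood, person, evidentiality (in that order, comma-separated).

Segment: she-on-si-nulho.
mood: si- → optative.
person: on- → 1st person.
evidentiality: she- → inferred.

optative, 1st person, inferred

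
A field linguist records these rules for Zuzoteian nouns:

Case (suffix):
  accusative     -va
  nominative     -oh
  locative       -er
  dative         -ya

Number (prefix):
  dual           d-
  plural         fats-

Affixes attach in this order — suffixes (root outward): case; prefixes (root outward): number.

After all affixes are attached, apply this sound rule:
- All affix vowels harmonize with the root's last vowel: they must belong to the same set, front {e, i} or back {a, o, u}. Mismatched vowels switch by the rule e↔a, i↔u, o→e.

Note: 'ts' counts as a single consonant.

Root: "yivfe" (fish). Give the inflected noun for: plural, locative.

Attach number plural fats- → fatsyivfe.
Attach case locative -er → fatsyivfeer.
Apply vowel harmony: fatsyivfeer → fetsyivfeer.

fetsyivfeer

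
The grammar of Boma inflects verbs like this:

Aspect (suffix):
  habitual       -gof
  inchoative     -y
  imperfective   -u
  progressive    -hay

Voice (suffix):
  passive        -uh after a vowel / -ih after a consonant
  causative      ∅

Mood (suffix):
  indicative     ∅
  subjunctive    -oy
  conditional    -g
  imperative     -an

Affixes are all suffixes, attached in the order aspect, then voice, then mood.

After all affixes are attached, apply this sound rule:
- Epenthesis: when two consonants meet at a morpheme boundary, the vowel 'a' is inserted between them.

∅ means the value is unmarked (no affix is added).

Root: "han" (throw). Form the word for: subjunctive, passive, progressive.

Attach aspect progressive -hay → hanhay.
Attach voice passive -ih (after consonant 'y') → hanhayih.
Attach mood subjunctive -oy → hanhayihoy.
Apply epenthesis: hanhayihoy → hanahayihoy.

hanahayihoy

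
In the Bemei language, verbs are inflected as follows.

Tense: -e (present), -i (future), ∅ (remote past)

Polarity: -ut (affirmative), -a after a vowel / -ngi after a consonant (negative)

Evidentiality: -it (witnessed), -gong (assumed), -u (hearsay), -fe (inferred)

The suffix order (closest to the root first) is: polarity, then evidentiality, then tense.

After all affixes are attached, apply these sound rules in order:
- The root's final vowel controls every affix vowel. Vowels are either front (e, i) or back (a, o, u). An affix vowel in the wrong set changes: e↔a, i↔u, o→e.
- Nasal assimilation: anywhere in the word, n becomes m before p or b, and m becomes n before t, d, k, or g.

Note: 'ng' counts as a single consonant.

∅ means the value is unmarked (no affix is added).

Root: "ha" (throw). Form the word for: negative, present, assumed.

Attach polarity negative -a (after vowel 'a') → haa.
Attach evidentiality assumed -gong → haagong.
Attach tense present -e → haagonge.
Apply vowel harmony: haagonge → haagonga.
Nasal assimilation: no change.

haagonga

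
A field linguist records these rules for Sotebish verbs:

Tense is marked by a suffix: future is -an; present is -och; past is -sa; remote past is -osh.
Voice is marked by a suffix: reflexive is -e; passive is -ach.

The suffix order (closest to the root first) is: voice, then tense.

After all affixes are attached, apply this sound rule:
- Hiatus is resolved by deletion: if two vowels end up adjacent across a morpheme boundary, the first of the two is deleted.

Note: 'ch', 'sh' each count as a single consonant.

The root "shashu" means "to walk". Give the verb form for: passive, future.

shashachan

Attach voice passive -ach → shashuach.
Attach tense future -an → shashuachan.
Apply vowel deletion: shashuachan → shashachan.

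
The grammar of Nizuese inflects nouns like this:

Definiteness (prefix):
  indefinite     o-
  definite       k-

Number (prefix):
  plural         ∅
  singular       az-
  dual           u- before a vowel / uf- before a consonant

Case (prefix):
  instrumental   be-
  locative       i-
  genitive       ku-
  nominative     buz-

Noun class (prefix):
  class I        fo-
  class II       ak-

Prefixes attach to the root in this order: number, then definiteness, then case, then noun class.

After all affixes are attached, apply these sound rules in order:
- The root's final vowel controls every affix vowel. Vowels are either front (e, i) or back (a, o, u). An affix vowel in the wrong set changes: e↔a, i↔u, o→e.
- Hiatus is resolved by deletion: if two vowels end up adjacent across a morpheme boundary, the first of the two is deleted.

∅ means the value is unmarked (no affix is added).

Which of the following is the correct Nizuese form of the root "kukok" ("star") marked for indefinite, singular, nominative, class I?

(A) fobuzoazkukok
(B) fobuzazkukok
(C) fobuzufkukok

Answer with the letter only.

B

Attach number singular az- → azkukok.
Attach definiteness indefinite o- → oazkukok.
Attach case nominative buz- → buzoazkukok.
Attach noun class class I fo- → fobuzoazkukok.
Vowel harmony: no change.
Apply vowel deletion: fobuzoazkukok → fobuzazkukok.
So the correct form is fobuzazkukok, option (B).
(A) fobuzoazkukok is wrong: it fails to apply the sound rule(s).
(C) fobuzufkukok is wrong: it uses dual instead of singular for number.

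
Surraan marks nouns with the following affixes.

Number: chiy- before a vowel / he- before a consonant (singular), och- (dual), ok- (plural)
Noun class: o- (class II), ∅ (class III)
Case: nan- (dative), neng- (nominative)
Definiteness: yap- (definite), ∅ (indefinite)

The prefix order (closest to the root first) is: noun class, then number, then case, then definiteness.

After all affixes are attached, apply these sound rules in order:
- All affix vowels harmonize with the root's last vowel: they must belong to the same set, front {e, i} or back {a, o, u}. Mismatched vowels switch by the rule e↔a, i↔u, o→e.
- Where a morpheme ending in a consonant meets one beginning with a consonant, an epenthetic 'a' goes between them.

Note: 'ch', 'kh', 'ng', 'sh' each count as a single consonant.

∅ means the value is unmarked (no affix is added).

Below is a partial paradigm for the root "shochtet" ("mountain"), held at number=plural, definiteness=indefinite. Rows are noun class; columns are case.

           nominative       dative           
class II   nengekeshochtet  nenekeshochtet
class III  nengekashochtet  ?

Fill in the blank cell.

nenekashochtet

noun class = class III: zero marking, form stays shochtet.
Attach number plural ok- → okshochtet.
Attach case dative nan- → nanokshochtet.
definiteness = indefinite: zero marking, form stays nanokshochtet.
Apply vowel harmony: nanokshochtet → nenekshochtet.
Apply epenthesis: nenekshochtet → nenekashochtet.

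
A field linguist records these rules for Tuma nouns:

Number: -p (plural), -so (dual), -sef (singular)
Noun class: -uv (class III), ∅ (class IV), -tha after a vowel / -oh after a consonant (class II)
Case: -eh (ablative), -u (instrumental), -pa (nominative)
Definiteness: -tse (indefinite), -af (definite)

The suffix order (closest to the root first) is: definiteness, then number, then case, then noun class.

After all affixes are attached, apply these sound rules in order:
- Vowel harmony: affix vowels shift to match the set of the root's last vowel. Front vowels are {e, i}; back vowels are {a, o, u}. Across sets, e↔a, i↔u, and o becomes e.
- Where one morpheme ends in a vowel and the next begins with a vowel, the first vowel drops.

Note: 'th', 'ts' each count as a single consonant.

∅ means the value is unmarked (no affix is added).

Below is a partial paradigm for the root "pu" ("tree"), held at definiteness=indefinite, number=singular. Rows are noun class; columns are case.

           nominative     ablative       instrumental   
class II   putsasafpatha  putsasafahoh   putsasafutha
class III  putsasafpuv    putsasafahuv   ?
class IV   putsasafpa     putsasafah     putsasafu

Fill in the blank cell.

putsasafuv

Attach definiteness indefinite -tse → putse.
Attach number singular -sef → putsesef.
Attach case instrumental -u → putsesefu.
Attach noun class class III -uv → putsesefuuv.
Apply vowel harmony: putsesefuuv → putsasafuuv.
Apply vowel deletion: putsasafuuv → putsasafuv.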